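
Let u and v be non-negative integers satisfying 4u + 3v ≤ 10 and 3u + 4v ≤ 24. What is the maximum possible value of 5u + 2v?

10

(u,v)=(2,0): 4·2+3·0=8≤10, 3·2+4·0=6≤24, objective 10.
(u,v)=(1,1): 4·1+3·1=7≤10, 3·1+4·1=7≤24, objective 7.
(u,v)=(1,0): 4·1+3·0=4≤10, 3·1+4·0=3≤24, objective 5.
The best lattice point is (2,0), giving 10.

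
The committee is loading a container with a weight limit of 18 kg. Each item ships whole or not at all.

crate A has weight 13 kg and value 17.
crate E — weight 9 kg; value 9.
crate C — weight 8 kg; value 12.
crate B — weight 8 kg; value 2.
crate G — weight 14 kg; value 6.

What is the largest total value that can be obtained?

21

Treat it as a binary knapsack problem.
Take crate E and crate C: weight 9 + 8 = 17 ≤ 18, value 9 + 12 = 21.
No other feasible combination does better.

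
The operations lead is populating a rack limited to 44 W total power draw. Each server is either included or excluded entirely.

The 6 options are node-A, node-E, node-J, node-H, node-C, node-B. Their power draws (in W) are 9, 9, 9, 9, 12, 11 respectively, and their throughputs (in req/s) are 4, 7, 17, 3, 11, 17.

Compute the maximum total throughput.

52

Allowing fractional choices, the relaxed optimum would be about 53.3, but servers are indivisible.
node-A + node-J + node-C + node-B: power draw 9 + 9 + 12 + 11 = 41 ≤ 44, throughput 4 + 17 + 11 + 17 = 49.
node-E + node-J + node-C + node-B: power draw 9 + 9 + 12 + 11 = 41 ≤ 44, throughput 7 + 17 + 11 + 17 = 52.
Best is node-E, node-J, node-C, and node-B with total throughput 52.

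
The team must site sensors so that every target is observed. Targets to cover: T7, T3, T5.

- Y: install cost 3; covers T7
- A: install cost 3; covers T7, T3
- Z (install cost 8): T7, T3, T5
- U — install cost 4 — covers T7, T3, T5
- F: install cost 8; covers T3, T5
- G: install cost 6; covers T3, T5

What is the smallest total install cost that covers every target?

4

This is a weighted set-cover instance.
U alone covers T7, T3, T5 — every target.
Total install cost: 4.
No cover costs less than 4.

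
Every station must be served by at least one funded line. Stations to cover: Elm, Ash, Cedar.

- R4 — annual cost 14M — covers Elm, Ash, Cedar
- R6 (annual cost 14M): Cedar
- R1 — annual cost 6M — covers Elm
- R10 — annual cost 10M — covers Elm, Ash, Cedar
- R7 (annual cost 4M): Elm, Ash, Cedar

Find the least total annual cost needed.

R7 alone covers Elm, Ash, Cedar — every station.
Total annual cost: 4.

4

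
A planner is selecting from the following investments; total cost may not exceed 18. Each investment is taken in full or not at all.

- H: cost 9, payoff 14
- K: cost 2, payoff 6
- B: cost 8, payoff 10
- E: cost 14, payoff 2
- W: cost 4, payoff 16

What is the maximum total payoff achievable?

36

Treat it as a binary knapsack problem.
Take H, K, and W: cost 9 + 2 + 4 = 15 ≤ 18, payoff 14 + 6 + 16 = 36.
No other feasible combination does better.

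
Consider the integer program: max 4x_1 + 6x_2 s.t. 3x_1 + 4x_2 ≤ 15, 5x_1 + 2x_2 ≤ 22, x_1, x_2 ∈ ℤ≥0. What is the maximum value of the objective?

22

Relaxing integrality, the LP optimum is 22.50 at (x_1,x_2) = (0, 3.75), which is not an integer point.
(x_1,x_2)=(1,3): 3·1+4·3=15≤15, 5·1+2·3=11≤22, objective 22.
(x_1,x_2)=(2,2): 3·2+4·2=14≤15, 5·2+2·2=14≤22, objective 20.
(x_1,x_2)=(0,3): 3·0+4·3=12≤15, 5·0+2·3=6≤22, objective 18.
The best lattice point is (1,3), giving 22.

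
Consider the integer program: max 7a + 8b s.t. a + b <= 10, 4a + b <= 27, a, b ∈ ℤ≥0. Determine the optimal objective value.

80

(a,b)=(0,10): 1·0+1·10=10≤10, 4·0+1·10=10≤27, objective 80.
(a,b)=(1,9): 1·1+1·9=10≤10, 4·1+1·9=13≤27, objective 79.
Maximum is 80 at (a,b)=(0,10).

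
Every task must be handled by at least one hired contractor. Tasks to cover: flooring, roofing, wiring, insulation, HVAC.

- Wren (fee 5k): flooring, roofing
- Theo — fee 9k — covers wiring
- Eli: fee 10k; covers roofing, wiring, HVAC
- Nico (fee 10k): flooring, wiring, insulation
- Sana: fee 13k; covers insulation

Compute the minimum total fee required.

This is a weighted set-cover instance.
The greedy cost-per-new-task heuristic would pick Wren, Eli, and Nico for 25, but a cheaper cover exists.
Choose Eli and Nico: together they cover flooring, roofing, wiring, insulation, HVAC — every task.
Total fee: 10 + 10 = 20.
No cover costs less than 20.

20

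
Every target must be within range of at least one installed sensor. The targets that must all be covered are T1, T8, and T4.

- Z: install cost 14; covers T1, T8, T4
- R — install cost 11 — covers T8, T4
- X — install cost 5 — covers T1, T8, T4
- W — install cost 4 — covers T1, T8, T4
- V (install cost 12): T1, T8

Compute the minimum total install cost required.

4

W alone covers T1, T8, T4 — every target.
Total install cost: 4.
No cover costs less than 4.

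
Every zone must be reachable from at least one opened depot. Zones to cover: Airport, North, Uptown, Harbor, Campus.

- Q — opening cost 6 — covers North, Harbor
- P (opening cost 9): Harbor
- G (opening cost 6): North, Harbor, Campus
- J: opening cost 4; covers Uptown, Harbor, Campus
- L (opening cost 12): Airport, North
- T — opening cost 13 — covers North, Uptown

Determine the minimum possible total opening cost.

16

This is an integer covering problem.
The greedy cost-per-new-zone heuristic would pick J, Q, and L for 22, but a cheaper cover exists.
Choose J and L: together they cover Airport, North, Uptown, Harbor, Campus — every zone.
Total opening cost: 4 + 12 = 16.
No cover costs less than 16.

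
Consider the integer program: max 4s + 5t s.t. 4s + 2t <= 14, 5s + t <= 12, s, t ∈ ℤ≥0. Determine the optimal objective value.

35

(s,t)=(0,7): 4·0+2·7=14≤14, 5·0+1·7=7≤12, objective 35.
(s,t)=(0,6): 4·0+2·6=12≤14, 5·0+1·6=6≤12, objective 30.
Maximum is 35 at (s,t)=(0,7).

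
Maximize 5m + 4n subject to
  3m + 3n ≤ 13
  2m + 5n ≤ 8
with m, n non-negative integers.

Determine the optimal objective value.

(m,n)=(4,0) is feasible, giving 20.
(m,n)=(3,0) is feasible, giving 15.
Maximum is 20 at (m,n)=(4,0).

20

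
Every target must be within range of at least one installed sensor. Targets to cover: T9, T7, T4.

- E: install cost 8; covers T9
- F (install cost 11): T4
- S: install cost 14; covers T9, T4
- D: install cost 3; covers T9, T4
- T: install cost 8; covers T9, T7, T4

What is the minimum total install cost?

8

This is a weighted set-cover instance.
The greedy cost-per-new-target heuristic would pick D and T for 11, but a cheaper cover exists.
T alone covers T9, T7, T4 — every target.
Total install cost: 8.
No cover costs less than 8.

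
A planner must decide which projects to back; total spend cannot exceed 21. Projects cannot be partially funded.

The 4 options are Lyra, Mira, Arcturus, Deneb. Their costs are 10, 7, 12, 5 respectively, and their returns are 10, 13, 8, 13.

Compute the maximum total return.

Lyra + Deneb: cost 10 + 5 = 15 ≤ 21, return 10 + 13 = 23.
Mira + Deneb: cost 7 + 5 = 12 ≤ 21, return 13 + 13 = 26.
Lyra + Mira: cost 10 + 7 = 17 ≤ 21, return 10 + 13 = 23.
Best is Mira and Deneb with total return 26.

26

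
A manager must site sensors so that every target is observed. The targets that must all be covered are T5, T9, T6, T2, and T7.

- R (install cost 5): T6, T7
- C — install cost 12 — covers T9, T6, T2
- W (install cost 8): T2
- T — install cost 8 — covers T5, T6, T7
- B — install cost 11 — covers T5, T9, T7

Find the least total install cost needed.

This is an integer covering problem.
The greedy cost-per-new-target heuristic would pick R, B, and W for 24, but a cheaper cover exists.
Choose C and T: together they cover T5, T9, T6, T2, T7 — every target.
Total install cost: 12 + 8 = 20.
No cover costs less than 20.

20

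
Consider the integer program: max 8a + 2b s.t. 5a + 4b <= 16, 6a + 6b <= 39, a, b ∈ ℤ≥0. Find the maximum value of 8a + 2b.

24

Relaxing integrality, the LP optimum is 25.60 at (a,b) = (3.2, 0), which is not an integer point.
(a,b)=(3,0): 5·3+4·0=15≤16, 6·3+6·0=18≤39, objective 24.
(a,b)=(2,1): 5·2+4·1=14≤16, 6·2+6·1=18≤39, objective 18.
(a,b)=(2,0): 5·2+4·0=10≤16, 6·2+6·0=12≤39, objective 16.
Maximum is 24 at (a,b)=(3,0).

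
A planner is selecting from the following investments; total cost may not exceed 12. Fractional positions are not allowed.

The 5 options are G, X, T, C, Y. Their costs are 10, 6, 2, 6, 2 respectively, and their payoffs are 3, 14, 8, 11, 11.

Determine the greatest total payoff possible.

Allowing fractional choices, the relaxed optimum would be about 36.7, but investments are indivisible.
X + Y: cost 6 + 2 = 8 ≤ 12, payoff 14 + 11 = 25.
X + T + Y: cost 6 + 2 + 2 = 10 ≤ 12, payoff 14 + 8 + 11 = 33.
T + C + Y: cost 2 + 6 + 2 = 10 ≤ 12, payoff 8 + 11 + 11 = 30.
Best is X, T, and Y with total payoff 33.

33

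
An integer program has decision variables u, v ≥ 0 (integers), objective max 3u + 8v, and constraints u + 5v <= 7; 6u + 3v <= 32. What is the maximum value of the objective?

15

Relaxing integrality, the LP optimum is 18.41 at (u,v) = (5.15, 0.37), which is not an integer point.
(u,v)=(5,0): 1·5+5·0=5≤7, 6·5+3·0=30≤32, objective 15.
(u,v)=(4,0): 1·4+5·0=4≤7, 6·4+3·0=24≤32, objective 12.
No feasible integer point exceeds 15.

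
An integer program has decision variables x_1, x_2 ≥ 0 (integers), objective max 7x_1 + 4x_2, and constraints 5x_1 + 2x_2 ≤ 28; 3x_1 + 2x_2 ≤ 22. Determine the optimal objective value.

Relaxing integrality, the LP optimum is 47.00 at (x_1,x_2) = (3, 6.5), which is not an integer point.
(x_1,x_2)=(2,8): 5·2+2·8=26≤28, 3·2+2·8=22≤22, objective 46.
(x_1,x_2)=(3,6): 5·3+2·6=27≤28, 3·3+2·6=21≤22, objective 45.
(x_1,x_2)=(1,9): 5·1+2·9=23≤28, 3·1+2·9=21≤22, objective 43.
The best lattice point is (2,8), giving 46.

46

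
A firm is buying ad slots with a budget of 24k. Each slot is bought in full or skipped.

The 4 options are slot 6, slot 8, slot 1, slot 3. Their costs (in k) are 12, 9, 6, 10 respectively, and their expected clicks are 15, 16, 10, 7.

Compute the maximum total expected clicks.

Allowing fractional choices, the relaxed optimum would be about 37.2, but ad slots are indivisible.
slot 6 + slot 8: cost 12 + 9 = 21 ≤ 24, expected clicks 15 + 16 = 31.
slot 8 + slot 1: cost 9 + 6 = 15 ≤ 24, expected clicks 16 + 10 = 26.
slot 6 + slot 1: cost 12 + 6 = 18 ≤ 24, expected clicks 15 + 10 = 25.
Best is slot 6 and slot 8 with total expected clicks 31.

31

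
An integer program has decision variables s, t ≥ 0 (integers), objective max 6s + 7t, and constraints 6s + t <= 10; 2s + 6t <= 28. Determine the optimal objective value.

The continuous relaxation peaks at (0.941, 4.35) with value 36.12; rounding to a feasible lattice point costs some objective.
(s,t)=(1,4): 6·1+1·4=10≤10, 2·1+6·4=26≤28, objective 34.
(s,t)=(0,4): 6·0+1·4=4≤10, 2·0+6·4=24≤28, objective 28.
(s,t)=(1,3): 6·1+1·3=9≤10, 2·1+6·3=20≤28, objective 27.
No feasible integer point exceeds 34.

34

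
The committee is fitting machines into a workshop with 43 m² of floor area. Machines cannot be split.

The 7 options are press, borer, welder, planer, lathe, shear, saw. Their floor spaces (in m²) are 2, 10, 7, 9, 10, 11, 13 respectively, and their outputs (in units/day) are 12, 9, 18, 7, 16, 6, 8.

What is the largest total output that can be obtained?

Allowing fractional choices, the relaxed optimum would be about 65.1, but machines are indivisible.
press + borer + welder + planer + lathe: floor space 2 + 10 + 7 + 9 + 10 = 38 ≤ 43, output 12 + 9 + 18 + 7 + 16 = 62.
press + borer + welder + lathe + saw: floor space 2 + 10 + 7 + 10 + 13 = 42 ≤ 43, output 12 + 9 + 18 + 16 + 8 = 63.
Best is press, borer, welder, lathe, and saw with total output 63.

63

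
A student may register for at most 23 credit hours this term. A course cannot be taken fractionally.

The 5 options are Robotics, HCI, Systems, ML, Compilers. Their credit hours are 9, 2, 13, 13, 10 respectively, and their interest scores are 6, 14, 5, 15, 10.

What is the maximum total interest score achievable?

Robotics + HCI + Compilers: credit hours 9 + 2 + 10 = 21 ≤ 23, interest score 6 + 14 + 10 = 30.
HCI + ML: credit hours 2 + 13 = 15 ≤ 23, interest score 14 + 15 = 29.
ML + Compilers: credit hours 13 + 10 = 23 ≤ 23, interest score 15 + 10 = 25.
Best is Robotics, HCI, and Compilers with total interest score 30.

30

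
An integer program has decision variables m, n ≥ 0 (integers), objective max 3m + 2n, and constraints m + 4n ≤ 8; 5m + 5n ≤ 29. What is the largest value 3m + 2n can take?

15

Relaxing integrality, the LP optimum is 17.40 at (m,n) = (5.8, 0), which is not an integer point.
(m,n)=(5,0): 1·5+4·0=5≤8, 5·5+5·0=25≤29, objective 15.
(m,n)=(4,1): 1·4+4·1=8≤8, 5·4+5·1=25≤29, objective 14.
(m,n)=(4,0): 1·4+4·0=4≤8, 5·4+5·0=20≤29, objective 12.
Maximum is 15 at (m,n)=(5,0).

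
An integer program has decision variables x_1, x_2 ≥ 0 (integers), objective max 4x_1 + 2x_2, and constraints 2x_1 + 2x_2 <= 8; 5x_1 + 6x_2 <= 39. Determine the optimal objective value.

(x_1,x_2)=(4,0): 2·4+2·0=8≤8, 5·4+6·0=20≤39, objective 16.
(x_1,x_2)=(3,1): 2·3+2·1=8≤8, 5·3+6·1=21≤39, objective 14.
The best lattice point is (4,0), giving 16.

16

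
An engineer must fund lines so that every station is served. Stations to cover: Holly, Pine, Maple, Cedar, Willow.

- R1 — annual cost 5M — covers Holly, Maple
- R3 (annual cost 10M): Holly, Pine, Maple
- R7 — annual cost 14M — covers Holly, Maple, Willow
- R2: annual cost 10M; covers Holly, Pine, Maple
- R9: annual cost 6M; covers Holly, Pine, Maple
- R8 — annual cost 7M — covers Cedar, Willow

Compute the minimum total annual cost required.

Choose R9 and R8: together they cover Holly, Pine, Maple, Cedar, Willow — every station.
Total annual cost: 6 + 7 = 13.
No cover costs less than 13.

13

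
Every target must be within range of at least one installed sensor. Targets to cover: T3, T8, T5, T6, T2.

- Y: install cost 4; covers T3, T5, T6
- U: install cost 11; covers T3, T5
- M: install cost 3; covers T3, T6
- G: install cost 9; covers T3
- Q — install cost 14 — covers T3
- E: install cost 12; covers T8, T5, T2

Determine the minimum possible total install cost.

15

The greedy cost-per-new-target heuristic would pick Y and E for 16, but a cheaper cover exists.
Choose M and E: together they cover T3, T8, T5, T6, T2 — every target.
Total install cost: 3 + 12 = 15.
No cover costs less than 15.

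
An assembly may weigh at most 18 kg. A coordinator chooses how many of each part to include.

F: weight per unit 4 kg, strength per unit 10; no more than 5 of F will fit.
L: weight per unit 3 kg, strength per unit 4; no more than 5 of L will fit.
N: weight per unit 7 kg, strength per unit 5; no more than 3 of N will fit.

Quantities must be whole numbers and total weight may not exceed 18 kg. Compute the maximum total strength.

40

F has the best ratio (10/4); taking only F gives at most 4×10 = 40 (stopped by the weight limit).
Optimal: 4×F: weight 16 ≤ 18, strength 4·10 = 40.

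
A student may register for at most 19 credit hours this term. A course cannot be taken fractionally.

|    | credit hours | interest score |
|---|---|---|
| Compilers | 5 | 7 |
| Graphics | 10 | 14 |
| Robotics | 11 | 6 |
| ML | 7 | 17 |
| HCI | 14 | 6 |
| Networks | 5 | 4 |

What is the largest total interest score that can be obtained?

Take Graphics and ML: credit hours 10 + 7 = 17 ≤ 19, interest score 14 + 17 = 31.
No other feasible combination does better.

31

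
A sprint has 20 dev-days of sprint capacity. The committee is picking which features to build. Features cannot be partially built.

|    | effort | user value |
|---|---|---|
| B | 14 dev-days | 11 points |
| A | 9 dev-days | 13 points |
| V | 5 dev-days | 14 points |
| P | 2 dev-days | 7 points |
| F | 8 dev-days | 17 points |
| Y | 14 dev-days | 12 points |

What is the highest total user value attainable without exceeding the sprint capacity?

Allowing fractional choices, the relaxed optimum would be about 45.2, but features are indivisible.
A + P + F: effort 9 + 2 + 8 = 19 ≤ 20, user value 13 + 7 + 17 = 37.
A + V + P: effort 9 + 5 + 2 = 16 ≤ 20, user value 13 + 14 + 7 = 34.
V + P + F: effort 5 + 2 + 8 = 15 ≤ 20, user value 14 + 7 + 17 = 38.
Best is V, P, and F with total user value 38.

38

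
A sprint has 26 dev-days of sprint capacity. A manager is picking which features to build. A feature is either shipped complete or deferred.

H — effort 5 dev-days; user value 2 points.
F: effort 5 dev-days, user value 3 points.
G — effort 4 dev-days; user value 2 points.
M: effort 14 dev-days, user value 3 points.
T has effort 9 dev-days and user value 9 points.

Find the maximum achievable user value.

16

Treat it as a binary knapsack problem.
Take H, F, G, and T: effort 5 + 5 + 4 + 9 = 23 ≤ 26, user value 2 + 3 + 2 + 9 = 16.
No other feasible combination does better.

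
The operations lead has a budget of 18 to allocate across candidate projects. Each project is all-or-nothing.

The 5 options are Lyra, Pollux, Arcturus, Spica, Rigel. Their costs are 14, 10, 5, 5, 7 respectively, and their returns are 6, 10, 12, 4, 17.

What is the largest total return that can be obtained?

33

Allowing fractional choices, the relaxed optimum would be about 35.0, but projects are indivisible.
Arcturus + Rigel: cost 5 + 7 = 12 ≤ 18, return 12 + 17 = 29.
Pollux + Rigel: cost 10 + 7 = 17 ≤ 18, return 10 + 17 = 27.
Arcturus + Spica + Rigel: cost 5 + 5 + 7 = 17 ≤ 18, return 12 + 4 + 17 = 33.
Best is Arcturus, Spica, and Rigel with total return 33.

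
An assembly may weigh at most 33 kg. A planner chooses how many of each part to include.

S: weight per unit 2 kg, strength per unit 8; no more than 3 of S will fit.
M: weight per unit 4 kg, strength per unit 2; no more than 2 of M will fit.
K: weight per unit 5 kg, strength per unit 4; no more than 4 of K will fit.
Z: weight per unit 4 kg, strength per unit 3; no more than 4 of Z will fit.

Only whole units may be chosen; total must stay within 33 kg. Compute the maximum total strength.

This is a bounded integer knapsack.
S has the best ratio (8/2); taking only S gives at most 3×8 = 24 (stopped by the supply cap of 3).
Mixing does better — 3×S, 3×K, and 3×Z: weight 33 ≤ 33, strength 3·8 + 3·4 + 3·3 = 45.

45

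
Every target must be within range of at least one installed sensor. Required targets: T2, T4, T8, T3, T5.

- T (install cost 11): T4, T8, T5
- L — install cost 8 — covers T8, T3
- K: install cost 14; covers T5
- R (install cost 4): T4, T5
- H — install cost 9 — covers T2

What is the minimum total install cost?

21

Choose L, R, and H: together they cover T2, T4, T8, T3, T5 — every target.
Total install cost: 8 + 4 + 9 = 21.
No cover costs less than 21.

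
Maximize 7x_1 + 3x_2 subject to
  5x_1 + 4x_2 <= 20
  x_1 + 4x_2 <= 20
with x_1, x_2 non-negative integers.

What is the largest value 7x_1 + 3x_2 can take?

(x_1,x_2)=(4,0): 5·4+4·0=20≤20, 1·4+4·0=4≤20, objective 28.
(x_1,x_2)=(3,1): 5·3+4·1=19≤20, 1·3+4·1=7≤20, objective 24.
(x_1,x_2)=(3,0): 5·3+4·0=15≤20, 1·3+4·0=3≤20, objective 21.
The best lattice point is (4,0), giving 28.

28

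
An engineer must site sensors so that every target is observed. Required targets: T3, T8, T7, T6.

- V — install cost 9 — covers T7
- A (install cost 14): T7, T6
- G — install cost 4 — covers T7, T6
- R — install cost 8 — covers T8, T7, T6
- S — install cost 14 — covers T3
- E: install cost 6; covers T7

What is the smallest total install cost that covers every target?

22

The greedy cost-per-new-target heuristic would pick G, R, and S for 26, but a cheaper cover exists.
Choose R and S: together they cover T3, T8, T7, T6 — every target.
Total install cost: 8 + 14 = 22.
No cover costs less than 22.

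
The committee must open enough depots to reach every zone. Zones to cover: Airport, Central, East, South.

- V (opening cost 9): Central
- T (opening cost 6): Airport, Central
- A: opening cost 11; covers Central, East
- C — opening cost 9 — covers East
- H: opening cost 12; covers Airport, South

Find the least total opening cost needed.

23

The greedy cost-per-new-zone heuristic would pick T, C, and H for 27, but a cheaper cover exists.
Choose A and H: together they cover Airport, Central, East, South — every zone.
Total opening cost: 11 + 12 = 23.
No cover costs less than 23.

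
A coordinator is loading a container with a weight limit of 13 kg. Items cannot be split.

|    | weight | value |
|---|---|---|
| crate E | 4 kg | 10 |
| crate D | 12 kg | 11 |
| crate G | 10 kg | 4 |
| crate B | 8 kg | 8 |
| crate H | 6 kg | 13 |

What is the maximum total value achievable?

Allowing fractional choices, the relaxed optimum would be about 26.0, but items are indivisible.
crate H: weight 6 ≤ 13, value 13.
crate E + crate H: weight 4 + 6 = 10 ≤ 13, value 10 + 13 = 23.
crate E + crate B: weight 4 + 8 = 12 ≤ 13, value 10 + 8 = 18.
Best is crate E and crate H with total value 23.

23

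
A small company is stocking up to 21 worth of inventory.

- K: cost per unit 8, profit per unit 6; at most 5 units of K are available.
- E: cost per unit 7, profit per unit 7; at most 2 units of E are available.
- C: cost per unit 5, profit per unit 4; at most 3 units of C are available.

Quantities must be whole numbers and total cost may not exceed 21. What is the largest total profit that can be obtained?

18

2×E and 1×C: cost 19 ≤ 21, profit 2·7 + 1·4 = 18.
1×K, 1×E, and 1×C: cost 20 ≤ 21, profit 1·6 + 1·7 + 1·4 = 17.
Best is 18.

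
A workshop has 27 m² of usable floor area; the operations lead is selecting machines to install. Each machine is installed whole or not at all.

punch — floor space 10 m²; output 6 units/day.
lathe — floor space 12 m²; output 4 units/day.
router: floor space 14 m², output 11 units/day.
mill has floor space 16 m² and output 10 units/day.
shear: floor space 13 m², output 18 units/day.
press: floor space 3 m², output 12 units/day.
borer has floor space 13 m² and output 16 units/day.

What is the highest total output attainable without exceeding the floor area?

Take punch, shear, and press: floor space 10 + 13 + 3 = 26 ≤ 27, output 6 + 18 + 12 = 36.
No other feasible combination does better.

36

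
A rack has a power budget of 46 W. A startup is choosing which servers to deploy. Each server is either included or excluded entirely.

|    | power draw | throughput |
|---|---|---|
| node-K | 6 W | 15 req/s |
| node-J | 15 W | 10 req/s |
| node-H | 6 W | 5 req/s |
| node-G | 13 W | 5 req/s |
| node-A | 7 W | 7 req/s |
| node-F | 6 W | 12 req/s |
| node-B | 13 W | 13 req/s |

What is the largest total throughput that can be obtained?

Take node-K, node-J, node-H, node-F, and node-B: power draw 6 + 15 + 6 + 6 + 13 = 46 ≤ 46, throughput 15 + 10 + 5 + 12 + 13 = 55.
No other feasible combination does better.

55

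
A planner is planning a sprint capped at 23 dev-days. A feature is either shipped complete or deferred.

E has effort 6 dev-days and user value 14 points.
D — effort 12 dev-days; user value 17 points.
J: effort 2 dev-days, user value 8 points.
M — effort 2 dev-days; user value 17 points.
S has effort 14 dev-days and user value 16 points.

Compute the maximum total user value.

This is an integer program with binary decision variables.
Take E, D, J, and M: effort 6 + 12 + 2 + 2 = 22 ≤ 23, user value 14 + 17 + 8 + 17 = 56.
No other feasible combination does better.

56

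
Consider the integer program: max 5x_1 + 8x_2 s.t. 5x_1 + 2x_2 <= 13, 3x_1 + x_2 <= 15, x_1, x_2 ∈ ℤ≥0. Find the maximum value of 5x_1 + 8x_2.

48

(x_1,x_2)=(0,6): 5·0+2·6=12≤13, 3·0+1·6=6≤15, objective 48.
(x_1,x_2)=(0,5): 5·0+2·5=10≤13, 3·0+1·5=5≤15, objective 40.
The best lattice point is (0,6), giving 48.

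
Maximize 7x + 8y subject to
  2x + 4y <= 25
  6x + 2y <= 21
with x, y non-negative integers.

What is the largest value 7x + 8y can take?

(x,y)=(0,6) is feasible, giving 48.
(x,y)=(1,5) is feasible, giving 47.
The best lattice point is (0,6), giving 48.

48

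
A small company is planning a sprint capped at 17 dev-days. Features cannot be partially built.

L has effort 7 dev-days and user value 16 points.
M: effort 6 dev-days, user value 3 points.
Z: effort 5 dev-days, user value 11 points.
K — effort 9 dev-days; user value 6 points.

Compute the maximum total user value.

27

L + K: effort 7 + 9 = 16 ≤ 17, user value 16 + 6 = 22.
L + Z: effort 7 + 5 = 12 ≤ 17, user value 16 + 11 = 27.
Best is L and Z with total user value 27.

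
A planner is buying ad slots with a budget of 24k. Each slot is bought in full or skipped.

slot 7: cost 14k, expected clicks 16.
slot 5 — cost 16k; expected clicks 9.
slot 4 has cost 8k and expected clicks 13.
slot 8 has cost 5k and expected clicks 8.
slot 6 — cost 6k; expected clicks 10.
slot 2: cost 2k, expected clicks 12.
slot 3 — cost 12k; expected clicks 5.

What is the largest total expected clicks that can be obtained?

This is a 0-1 knapsack instance.
slot 4 + slot 8 + slot 6 + slot 2: cost 8 + 5 + 6 + 2 = 21 ≤ 24, expected clicks 13 + 8 + 10 + 12 = 43.
slot 7 + slot 6 + slot 2: cost 14 + 6 + 2 = 22 ≤ 24, expected clicks 16 + 10 + 12 = 38.
slot 7 + slot 4 + slot 2: cost 14 + 8 + 2 = 24 ≤ 24, expected clicks 16 + 13 + 12 = 41.
Best is slot 4, slot 8, slot 6, and slot 2 with total expected clicks 43.

43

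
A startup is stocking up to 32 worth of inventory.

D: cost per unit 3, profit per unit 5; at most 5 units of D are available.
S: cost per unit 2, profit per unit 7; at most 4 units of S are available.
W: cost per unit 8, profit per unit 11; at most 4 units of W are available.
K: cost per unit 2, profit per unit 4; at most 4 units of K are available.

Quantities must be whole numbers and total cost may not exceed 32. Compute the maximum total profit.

Take 5×D, 4×S, and 4×K: cost 31 ≤ 32, profit 5·5 + 4·7 + 4·4 = 69.
S has the best ratio (7/2) and is taken to its limit of 4; remaining capacity is filled optimally with the others.

69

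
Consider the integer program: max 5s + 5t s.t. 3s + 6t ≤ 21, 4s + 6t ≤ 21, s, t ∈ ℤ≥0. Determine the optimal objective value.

25

Relaxing integrality, the LP optimum is 26.25 at (s,t) = (5.25, 0), which is not an integer point.
(s,t)=(5,0): 3·5+6·0=15≤21, 4·5+6·0=20≤21, objective 25.
(s,t)=(4,0): 3·4+6·0=12≤21, 4·4+6·0=16≤21, objective 20.
Maximum is 25 at (s,t)=(5,0).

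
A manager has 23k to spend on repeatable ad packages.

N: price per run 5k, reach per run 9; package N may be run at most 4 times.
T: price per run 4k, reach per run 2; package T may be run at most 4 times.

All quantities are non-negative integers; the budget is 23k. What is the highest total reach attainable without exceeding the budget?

36

4×N: price 20 ≤ 23, reach 4·9 = 36.
3×N and 2×T: price 23 ≤ 23, reach 3·9 + 2·2 = 31.
Best is 36.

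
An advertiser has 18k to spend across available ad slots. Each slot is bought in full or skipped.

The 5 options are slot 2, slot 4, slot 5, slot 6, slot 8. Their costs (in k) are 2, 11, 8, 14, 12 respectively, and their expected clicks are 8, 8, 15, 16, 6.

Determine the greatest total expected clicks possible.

Allowing fractional choices, the relaxed optimum would be about 32.1, but ad slots are indivisible.
slot 2 + slot 6: cost 2 + 14 = 16 ≤ 18, expected clicks 8 + 16 = 24.
slot 2 + slot 5: cost 2 + 8 = 10 ≤ 18, expected clicks 8 + 15 = 23.
slot 2 + slot 4: cost 2 + 11 = 13 ≤ 18, expected clicks 8 + 8 = 16.
Best is slot 2 and slot 6 with total expected clicks 24.

24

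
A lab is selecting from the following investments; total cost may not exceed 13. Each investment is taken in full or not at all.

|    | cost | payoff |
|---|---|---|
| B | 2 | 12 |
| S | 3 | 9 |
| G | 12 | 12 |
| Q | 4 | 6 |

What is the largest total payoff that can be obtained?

Take B, S, and Q: cost 2 + 3 + 4 = 9 ≤ 13, payoff 12 + 9 + 6 = 27.
No other feasible combination does better.

27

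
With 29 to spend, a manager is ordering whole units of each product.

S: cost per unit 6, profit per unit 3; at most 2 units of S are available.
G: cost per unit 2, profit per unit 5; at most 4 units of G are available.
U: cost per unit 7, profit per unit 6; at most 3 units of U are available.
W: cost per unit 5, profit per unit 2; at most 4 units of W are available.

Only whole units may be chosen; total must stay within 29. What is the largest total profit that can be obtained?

38

G has the best ratio (5/2); taking only G gives at most 4×5 = 20 (stopped by the supply cap of 4).
Mixing does better — 4×G and 3×U: cost 29 ≤ 29, profit 4·5 + 3·6 = 38.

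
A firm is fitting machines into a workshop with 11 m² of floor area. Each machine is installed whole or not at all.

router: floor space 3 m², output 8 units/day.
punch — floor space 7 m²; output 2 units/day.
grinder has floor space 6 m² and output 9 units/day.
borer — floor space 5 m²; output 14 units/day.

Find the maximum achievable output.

23

grinder + borer: floor space 6 + 5 = 11 ≤ 11, output 9 + 14 = 23.
router + borer: floor space 3 + 5 = 8 ≤ 11, output 8 + 14 = 22.
Best is grinder and borer with total output 23.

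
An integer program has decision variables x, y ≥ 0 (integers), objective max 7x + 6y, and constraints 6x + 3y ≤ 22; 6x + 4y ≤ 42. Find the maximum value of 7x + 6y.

42

Relaxing integrality, the LP optimum is 44.00 at (x,y) = (0, 7.33), which is not an integer point.
(x,y)=(0,7): 6·0+3·7=21≤22, 6·0+4·7=28≤42, objective 42.
(x,y)=(0,6): 6·0+3·6=18≤22, 6·0+4·6=24≤42, objective 36.
No feasible integer point exceeds 42.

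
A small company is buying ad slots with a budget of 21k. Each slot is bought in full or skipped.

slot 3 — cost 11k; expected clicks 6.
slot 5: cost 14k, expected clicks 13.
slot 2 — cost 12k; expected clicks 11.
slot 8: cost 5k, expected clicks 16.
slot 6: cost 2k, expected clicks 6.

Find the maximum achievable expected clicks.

35

Take slot 5, slot 8, and slot 6: cost 14 + 5 + 2 = 21 ≤ 21, expected clicks 13 + 16 + 6 = 35.
No other feasible combination does better.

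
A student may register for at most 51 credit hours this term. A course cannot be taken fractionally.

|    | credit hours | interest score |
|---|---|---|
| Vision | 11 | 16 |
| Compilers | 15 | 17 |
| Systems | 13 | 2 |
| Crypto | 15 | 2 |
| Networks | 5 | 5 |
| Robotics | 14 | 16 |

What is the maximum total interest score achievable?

Take Vision, Compilers, Networks, and Robotics: credit hours 11 + 15 + 5 + 14 = 45 ≤ 51, interest score 16 + 17 + 5 + 16 = 54.
No other feasible combination does better.

54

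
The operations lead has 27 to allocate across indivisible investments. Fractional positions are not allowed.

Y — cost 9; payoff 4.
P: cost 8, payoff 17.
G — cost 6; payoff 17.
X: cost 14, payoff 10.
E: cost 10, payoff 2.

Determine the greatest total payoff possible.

Treat it as a binary knapsack problem.
Allowing fractional choices, the relaxed optimum would be about 43.3, but investments are indivisible.
Y + P + G: cost 9 + 8 + 6 = 23 ≤ 27, payoff 4 + 17 + 17 = 38.
P + G + E: cost 8 + 6 + 10 = 24 ≤ 27, payoff 17 + 17 + 2 = 36.
P + G: cost 8 + 6 = 14 ≤ 27, payoff 17 + 17 = 34.
Best is Y, P, and G with total payoff 38.

38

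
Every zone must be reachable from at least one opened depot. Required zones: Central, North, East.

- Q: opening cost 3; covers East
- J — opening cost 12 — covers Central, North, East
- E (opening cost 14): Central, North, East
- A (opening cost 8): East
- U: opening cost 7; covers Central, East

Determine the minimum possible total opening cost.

12

The greedy cost-per-new-zone heuristic would pick Q and J for 15, but a cheaper cover exists.
J alone covers Central, North, East — every zone.
Total opening cost: 12.
No cover costs less than 12.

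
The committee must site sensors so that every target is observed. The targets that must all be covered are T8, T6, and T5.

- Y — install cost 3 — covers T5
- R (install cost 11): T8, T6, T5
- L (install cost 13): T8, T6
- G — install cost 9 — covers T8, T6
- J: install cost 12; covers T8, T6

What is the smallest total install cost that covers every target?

11

R alone covers T8, T6, T5 — every target.
Total install cost: 11.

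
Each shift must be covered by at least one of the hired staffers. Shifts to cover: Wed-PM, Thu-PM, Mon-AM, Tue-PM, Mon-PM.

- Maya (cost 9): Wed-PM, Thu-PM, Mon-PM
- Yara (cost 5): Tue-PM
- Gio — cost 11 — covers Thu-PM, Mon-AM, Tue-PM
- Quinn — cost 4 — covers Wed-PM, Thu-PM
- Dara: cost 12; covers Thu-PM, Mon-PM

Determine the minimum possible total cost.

20

The greedy cost-per-new-shift heuristic would pick Quinn, Yara, Maya, and Gio for 29, but a cheaper cover exists.
Choose Maya and Gio: together they cover Wed-PM, Thu-PM, Mon-AM, Tue-PM, Mon-PM — every shift.
Total cost: 9 + 11 = 20.
No cover costs less than 20.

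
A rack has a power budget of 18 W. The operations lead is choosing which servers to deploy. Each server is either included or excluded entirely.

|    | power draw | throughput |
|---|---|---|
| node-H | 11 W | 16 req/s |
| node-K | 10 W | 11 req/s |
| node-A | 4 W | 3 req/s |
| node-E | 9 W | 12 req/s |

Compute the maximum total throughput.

Allowing fractional choices, the relaxed optimum would be about 25.3, but servers are indivisible.
node-H + node-A: power draw 11 + 4 = 15 ≤ 18, throughput 16 + 3 = 19.
node-H: power draw 11 ≤ 18, throughput 16.
Best is node-H and node-A with total throughput 19.

19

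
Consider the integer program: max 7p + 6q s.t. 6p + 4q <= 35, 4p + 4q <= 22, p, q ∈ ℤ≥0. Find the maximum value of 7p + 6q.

35

The continuous relaxation peaks at (5.5, 0) with value 38.50; rounding to a feasible lattice point costs some objective.
(p,q)=(5,0): 6·5+4·0=30≤35, 4·5+4·0=20≤22, objective 35.
(p,q)=(4,1): 6·4+4·1=28≤35, 4·4+4·1=20≤22, objective 34.
(p,q)=(4,0): 6·4+4·0=24≤35, 4·4+4·0=16≤22, objective 28.
Maximum is 35 at (p,q)=(5,0).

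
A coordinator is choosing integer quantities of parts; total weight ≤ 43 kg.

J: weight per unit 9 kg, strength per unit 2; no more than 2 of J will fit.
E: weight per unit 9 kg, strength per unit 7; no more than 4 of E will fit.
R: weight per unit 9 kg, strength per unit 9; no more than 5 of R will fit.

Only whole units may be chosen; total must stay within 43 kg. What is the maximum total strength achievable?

36

Take 4×R: weight 36 ≤ 43, strength 4·9 = 36.
No other integer combination yields more.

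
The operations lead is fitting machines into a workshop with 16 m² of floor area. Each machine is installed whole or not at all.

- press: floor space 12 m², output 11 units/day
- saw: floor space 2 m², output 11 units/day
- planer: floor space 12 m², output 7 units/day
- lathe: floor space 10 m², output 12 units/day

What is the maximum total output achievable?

23

Take saw and lathe: floor space 2 + 10 = 12 ≤ 16, output 11 + 12 = 23.
No other feasible combination does better.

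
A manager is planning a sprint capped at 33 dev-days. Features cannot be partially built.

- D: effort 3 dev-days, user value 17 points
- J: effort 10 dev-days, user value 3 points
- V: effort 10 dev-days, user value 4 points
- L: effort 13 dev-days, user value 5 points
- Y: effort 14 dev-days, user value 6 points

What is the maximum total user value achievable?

28

Allowing fractional choices, the relaxed optimum would be about 29.3, but features are indivisible.
D + L + Y: effort 3 + 13 + 14 = 30 ≤ 33, user value 17 + 5 + 6 = 28.
D + V + L: effort 3 + 10 + 13 = 26 ≤ 33, user value 17 + 4 + 5 = 26.
D + V + Y: effort 3 + 10 + 14 = 27 ≤ 33, user value 17 + 4 + 6 = 27.
Best is D, L, and Y with total user value 28.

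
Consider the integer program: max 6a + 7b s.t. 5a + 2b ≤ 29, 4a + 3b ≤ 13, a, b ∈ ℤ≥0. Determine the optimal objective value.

The continuous relaxation peaks at (0, 4.33) with value 30.33; rounding to a feasible lattice point costs some objective.
(a,b)=(0,4): 5·0+2·4=8≤29, 4·0+3·4=12≤13, objective 28.
(a,b)=(1,3): 5·1+2·3=11≤29, 4·1+3·3=13≤13, objective 27.
Maximum is 28 at (a,b)=(0,4).

28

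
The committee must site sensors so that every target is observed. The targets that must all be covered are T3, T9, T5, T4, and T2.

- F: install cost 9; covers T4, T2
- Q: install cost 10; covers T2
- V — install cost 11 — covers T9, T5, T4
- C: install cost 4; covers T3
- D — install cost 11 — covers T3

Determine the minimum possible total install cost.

24

This is an integer covering problem.
Choose F, V, and C: together they cover T3, T9, T5, T4, T2 — every target.
Total install cost: 9 + 11 + 4 = 24.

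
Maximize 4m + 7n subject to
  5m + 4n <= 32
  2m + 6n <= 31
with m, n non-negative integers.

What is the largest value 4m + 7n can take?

40

(m,n)=(3,4) is feasible, giving 40.
(m,n)=(4,3) is feasible, giving 37.
The best lattice point is (3,4), giving 40.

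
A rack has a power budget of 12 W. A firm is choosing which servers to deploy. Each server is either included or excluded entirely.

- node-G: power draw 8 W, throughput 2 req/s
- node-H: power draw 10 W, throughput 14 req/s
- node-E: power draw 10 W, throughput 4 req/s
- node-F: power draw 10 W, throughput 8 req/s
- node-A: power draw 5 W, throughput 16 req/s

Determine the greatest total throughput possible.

16

node-F: power draw 10 ≤ 12, throughput 8.
node-H: power draw 10 ≤ 12, throughput 14.
node-A: power draw 5 ≤ 12, throughput 16.
Best is node-A with total throughput 16.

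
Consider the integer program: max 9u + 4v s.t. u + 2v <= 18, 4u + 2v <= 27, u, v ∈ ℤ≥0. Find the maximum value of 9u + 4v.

The continuous relaxation peaks at (6.75, 0) with value 60.75; rounding to a feasible lattice point costs some objective.
(u,v)=(6,1) is feasible, giving 58.
(u,v)=(6,0) is feasible, giving 54.
No feasible integer point exceeds 58.

58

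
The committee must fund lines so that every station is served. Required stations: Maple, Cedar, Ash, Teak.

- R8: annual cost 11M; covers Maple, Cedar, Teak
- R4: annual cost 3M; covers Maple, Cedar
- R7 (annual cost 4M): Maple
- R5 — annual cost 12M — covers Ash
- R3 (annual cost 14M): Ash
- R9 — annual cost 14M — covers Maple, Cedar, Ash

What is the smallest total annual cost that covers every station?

23

This is an integer covering problem.
The greedy cost-per-new-station heuristic would pick R4, R8, and R5 for 26, but a cheaper cover exists.
Choose R8 and R5: together they cover Maple, Cedar, Ash, Teak — every station.
Total annual cost: 11 + 12 = 23.
No cover costs less than 23.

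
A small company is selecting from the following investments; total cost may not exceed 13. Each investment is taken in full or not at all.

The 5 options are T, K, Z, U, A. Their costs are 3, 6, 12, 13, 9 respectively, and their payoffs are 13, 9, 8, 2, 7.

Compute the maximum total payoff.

22

Treat it as a binary knapsack problem.
Allowing fractional choices, the relaxed optimum would be about 25.1, but investments are indivisible.
T + K: cost 3 + 6 = 9 ≤ 13, payoff 13 + 9 = 22.
T + A: cost 3 + 9 = 12 ≤ 13, payoff 13 + 7 = 20.
T: cost 3 ≤ 13, payoff 13.
Best is T and K with total payoff 22.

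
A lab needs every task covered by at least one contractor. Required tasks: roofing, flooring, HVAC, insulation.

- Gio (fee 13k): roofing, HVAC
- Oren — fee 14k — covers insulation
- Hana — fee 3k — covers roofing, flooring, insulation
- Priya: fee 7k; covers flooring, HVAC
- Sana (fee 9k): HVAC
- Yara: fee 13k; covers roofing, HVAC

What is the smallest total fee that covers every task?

This is an integer covering problem.
Choose Hana and Priya: together they cover roofing, flooring, HVAC, insulation — every task.
Total fee: 3 + 7 = 10.
No cover costs less than 10.

10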